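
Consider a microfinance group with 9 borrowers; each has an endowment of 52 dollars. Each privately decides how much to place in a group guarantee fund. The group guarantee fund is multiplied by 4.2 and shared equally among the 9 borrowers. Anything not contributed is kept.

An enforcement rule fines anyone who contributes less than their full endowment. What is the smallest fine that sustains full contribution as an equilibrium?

27.73 dollars

Given the others contribute fully, the best deviation is to contribute 0 (any partial contribution still incurs the fine and gives up units whose private return 0.4667 is below 1).
Deviating from 52 to 0 saves 52 dollars but forfeits the deviator's share of the drop in the group guarantee fund: 4.2/9 × 52 = 24.27.
So the deviation gain is 52 − 24.27 = 27.73, and the fine must be at least 27.73 dollars to wipe it out.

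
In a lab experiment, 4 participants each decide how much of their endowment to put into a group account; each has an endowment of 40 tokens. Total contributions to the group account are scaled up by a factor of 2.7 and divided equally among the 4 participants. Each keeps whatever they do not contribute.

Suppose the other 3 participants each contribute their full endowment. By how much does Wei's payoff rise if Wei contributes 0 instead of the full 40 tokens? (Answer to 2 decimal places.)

Switching from a contribution of 40 to 0 lets Wei keep an extra 40 tokens, but lowers the group account by 40, which costs Wei their own share of that drop: 2.7/4 × 40 = 27.00.
Net gain = 40 − 27.00 = 13.00. The private return per contributed unit (0.6750) is below 1, so free-riding is indeed the best response regardless of what the others do.

13.00 tokens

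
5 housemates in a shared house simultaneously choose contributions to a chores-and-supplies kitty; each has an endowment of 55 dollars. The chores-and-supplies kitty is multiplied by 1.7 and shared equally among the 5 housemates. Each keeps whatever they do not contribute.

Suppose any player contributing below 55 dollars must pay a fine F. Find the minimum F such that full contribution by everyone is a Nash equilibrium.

36.30 dollars

Given the others contribute fully, the best deviation is to contribute 0 (any partial contribution still incurs the fine and gives up units whose private return 0.3400 is below 1).
Deviating from 55 to 0 saves 55 dollars but forfeits the deviator's share of the drop in the chores-and-supplies kitty: 1.7/5 × 55 = 18.70.
So the deviation gain is 55 − 18.70 = 36.30, and the fine must be at least 36.30 dollars to wipe it out.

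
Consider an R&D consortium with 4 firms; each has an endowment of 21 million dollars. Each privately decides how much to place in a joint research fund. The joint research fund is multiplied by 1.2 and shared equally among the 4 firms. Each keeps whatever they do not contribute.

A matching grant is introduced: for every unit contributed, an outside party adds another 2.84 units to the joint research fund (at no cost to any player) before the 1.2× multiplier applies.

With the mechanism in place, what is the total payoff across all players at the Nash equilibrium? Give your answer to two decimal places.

With the mechanism, a contributed unit returns 1.2 × 3.84 / 4 = 1.1520 per unit of net cost to the contributor — now above 1 — so contributing fully is weakly dominant for every player.
So the Nash equilibrium is full contribution by all 4; the group earns 1.2 × 3.84 × 84 = 387.07.

387.07 million dollars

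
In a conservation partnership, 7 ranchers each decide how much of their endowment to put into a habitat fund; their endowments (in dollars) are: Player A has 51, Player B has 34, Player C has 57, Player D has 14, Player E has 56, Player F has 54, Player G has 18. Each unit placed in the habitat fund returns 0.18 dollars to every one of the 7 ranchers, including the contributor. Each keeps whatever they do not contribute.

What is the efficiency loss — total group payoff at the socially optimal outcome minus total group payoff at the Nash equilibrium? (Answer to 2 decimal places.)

73.84 dollars

The private return per contributed unit is 0.18 < 1 for everyone, so the Nash equilibrium is zero contribution and the group total is Σ E_j = 51 + 34 + 57 + 14 + 56 + 54 + 18 = 284.
Each contributed unit returns 1.260 to the group, so the social optimum is full contribution by everyone: group total = 1.260 × 284 = 357.84.
Efficiency loss = (1.260 − 1) × 284 = 73.84.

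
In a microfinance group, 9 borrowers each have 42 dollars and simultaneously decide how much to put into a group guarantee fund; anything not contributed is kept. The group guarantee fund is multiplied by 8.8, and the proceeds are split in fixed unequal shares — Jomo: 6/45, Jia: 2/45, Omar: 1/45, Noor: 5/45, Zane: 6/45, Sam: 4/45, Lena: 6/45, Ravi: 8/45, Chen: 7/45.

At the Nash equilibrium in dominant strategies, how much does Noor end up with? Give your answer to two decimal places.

247.33 dollars

A player with share s gets back 8.8·s per unit contributed, so full contribution is dominant for anyone with s > 1/8.8 = 0.1136 and zero contribution is dominant for anyone below.
The shares above 0.1136 belong to Jomo, Zane, Lena, Ravi and Chen, contributing 42 each; the remaining 4 contribute 0. Total contributed: 210.
Noor keeps 42 and receives 8.8 × 210 × 5/45 = 205.33 from the group guarantee fund, for a payoff of 247.33.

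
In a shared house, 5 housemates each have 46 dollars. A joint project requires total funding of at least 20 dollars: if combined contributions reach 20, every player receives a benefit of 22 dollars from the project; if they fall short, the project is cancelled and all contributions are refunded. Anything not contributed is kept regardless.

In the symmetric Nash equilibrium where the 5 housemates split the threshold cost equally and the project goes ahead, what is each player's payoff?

64 dollars

Equal share of the threshold: 20/5 = 4.
At this profile no one gains by cutting their contribution: any cut drops the total below 20, the project is cancelled, contributions are refunded, and the deviator ends with 46, which is less than 46 − 4 + 22 = 64. Contributing more than 4 just wastes the excess. So contributing exactly 4 is a best response.
Each player's payoff: 46 − 4 + 22 = 64.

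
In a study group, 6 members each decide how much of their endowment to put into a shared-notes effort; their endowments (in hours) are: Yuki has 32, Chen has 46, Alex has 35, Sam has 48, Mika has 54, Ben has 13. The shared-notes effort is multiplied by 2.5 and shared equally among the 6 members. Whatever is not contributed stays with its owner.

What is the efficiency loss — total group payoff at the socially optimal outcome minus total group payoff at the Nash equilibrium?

342.00 hours

The private return per contributed unit is 2.5/6 = 0.4167 < 1 for every player regardless of endowment, so the Nash equilibrium is zero contribution and the group total is Σ E_j = 32 + 46 + 35 + 48 + 54 + 13 = 228.
Each contributed unit returns 2.500 to the group, so the social optimum is full contribution by everyone: group total = 2.500 × 228 = 570.00.
Efficiency loss = (2.500 − 1) × 228 = 342.00.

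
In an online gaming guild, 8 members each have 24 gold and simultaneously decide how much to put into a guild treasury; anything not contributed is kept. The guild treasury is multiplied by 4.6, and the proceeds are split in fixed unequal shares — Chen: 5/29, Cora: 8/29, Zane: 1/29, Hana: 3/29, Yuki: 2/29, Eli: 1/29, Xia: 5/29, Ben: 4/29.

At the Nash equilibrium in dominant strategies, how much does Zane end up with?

For player j, contributing a unit is worthwhile iff 4.6 × (j's share) ≥ 1, i.e. iff j's share is at least 0.2174.
Cora alone (share 8/29) is above the threshold, contributing 24; the remaining 7 contribute 0. Total contributed: 24.
Zane keeps 24 and receives 4.6 × 24 × 1/29 = 3.81 from the guild treasury, for a payoff of 27.81.

27.81 gold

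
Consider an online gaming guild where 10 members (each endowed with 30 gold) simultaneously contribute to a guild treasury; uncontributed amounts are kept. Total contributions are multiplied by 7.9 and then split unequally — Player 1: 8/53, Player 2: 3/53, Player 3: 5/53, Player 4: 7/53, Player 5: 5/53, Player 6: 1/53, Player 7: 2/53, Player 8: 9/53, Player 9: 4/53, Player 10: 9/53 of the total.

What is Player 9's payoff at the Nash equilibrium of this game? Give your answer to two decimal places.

101.55 gold

Each unit j contributes comes back to j as 7.9 × (j's share), so j prefers to contribute only if that share exceeds 1/7.9 = 0.1266; otherwise keeping the unit dominates.
Player 1, Player 4, Player 8 and Player 10 are above the threshold, contributing 30 each; the remaining 6 contribute 0. Total contributed: 120.
Player 9 keeps 30 and receives 7.9 × 120 × 4/53 = 71.55 from the guild treasury, for a payoff of 101.55.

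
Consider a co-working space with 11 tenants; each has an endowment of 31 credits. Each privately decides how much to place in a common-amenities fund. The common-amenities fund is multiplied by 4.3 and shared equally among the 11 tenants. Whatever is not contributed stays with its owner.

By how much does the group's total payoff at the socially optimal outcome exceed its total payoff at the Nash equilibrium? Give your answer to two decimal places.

Each contributed unit returns 4.3/11 = 0.3909 to its contributor — below 1 — so contributing 0 is dominant for every player. At the Nash equilibrium everyone keeps their 31, and the group total is 11 × 31 = 341.
Each contributed unit returns 4.300 to the group as a whole (0.3909 to each of 11 players), which exceeds 1, so the social optimum is full contribution: group total = 4.300 × 341 = 1466.30.
Efficiency loss = 1466.30 − 341 = 1125.30.

1125.30 credits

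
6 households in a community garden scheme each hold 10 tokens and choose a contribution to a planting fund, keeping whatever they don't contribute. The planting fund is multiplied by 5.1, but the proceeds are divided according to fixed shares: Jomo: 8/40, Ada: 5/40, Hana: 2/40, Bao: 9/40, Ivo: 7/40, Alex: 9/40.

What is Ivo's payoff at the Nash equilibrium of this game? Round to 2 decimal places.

Player j's private return per contributed unit is 5.1 × (j's share). Contributing is weakly dominant for j when that share is at least 1/5.1 = 0.1961, and contributing 0 is dominant otherwise.
Jomo, Bao and Alex clear that bar, contributing 10 each; the remaining 3 contribute 0. Total contributed: 30.
Ivo keeps 10 and receives 5.1 × 30 × 7/40 = 26.78 from the planting fund, for a payoff of 36.78.

36.78 tokens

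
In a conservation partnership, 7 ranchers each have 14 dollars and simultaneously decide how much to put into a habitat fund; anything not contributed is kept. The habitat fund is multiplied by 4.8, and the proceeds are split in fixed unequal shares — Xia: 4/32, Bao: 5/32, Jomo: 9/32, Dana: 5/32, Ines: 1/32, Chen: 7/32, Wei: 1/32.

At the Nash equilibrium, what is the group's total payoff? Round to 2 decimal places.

204.40 dollars

A player with share s gets back 4.8·s per unit contributed, so full contribution is dominant for anyone with s > 1/4.8 = 0.2083 and zero contribution is dominant for anyone below.
Jomo and Chen clear that bar, contributing 14 each; the remaining 5 contribute 0. Total contributed: 28.
The habitat fund pays out 4.8 × 28 = 134.40 in total (split across the unequal shares, but the aggregate is all that matters for the group sum).
The 5 free-riders keep 14 each, adding 70. Group total = 70 + 134.40 = 204.40.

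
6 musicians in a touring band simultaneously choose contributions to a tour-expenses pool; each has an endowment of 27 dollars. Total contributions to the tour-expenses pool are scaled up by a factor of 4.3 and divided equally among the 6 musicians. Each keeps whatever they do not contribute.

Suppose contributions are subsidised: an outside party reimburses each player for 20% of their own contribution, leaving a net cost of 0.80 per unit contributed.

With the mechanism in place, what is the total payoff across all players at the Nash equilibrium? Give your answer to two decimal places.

The effective private return is (4.3/6) / 0.80 = 0.8958, which is still under 1, so the mechanism doesn't change anyone's dominant strategy: zero contribution.
At the Nash equilibrium no one contributes; group total payoff = 6 × 27 = 162.

162.00 dollars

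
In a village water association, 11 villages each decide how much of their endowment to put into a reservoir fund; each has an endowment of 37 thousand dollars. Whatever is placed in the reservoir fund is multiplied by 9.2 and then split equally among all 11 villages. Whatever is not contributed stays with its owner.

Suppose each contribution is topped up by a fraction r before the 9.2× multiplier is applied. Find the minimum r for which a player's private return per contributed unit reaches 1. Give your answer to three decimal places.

0.196

With matching at rate r, one contributed unit becomes (1 + r) in the reservoir fund and returns 9.2 × (1 + r) / 11 to the contributor.
Setting this equal to 1: 1 + r = 11/9.2 = 1.1957.
So the minimum matching rate is r = 1.1957 − 1 = 0.196.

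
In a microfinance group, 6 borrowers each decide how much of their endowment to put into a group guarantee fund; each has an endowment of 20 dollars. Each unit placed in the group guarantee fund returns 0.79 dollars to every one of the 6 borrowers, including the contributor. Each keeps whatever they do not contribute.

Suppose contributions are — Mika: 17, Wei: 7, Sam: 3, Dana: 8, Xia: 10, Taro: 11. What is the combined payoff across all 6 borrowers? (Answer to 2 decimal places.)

329.44 dollars

Total contributed: 17 + 7 + 3 + 8 + 10 + 11 = 56; total kept: 6 × 20 − 56 = 64.
The group guarantee fund pays out 0.79 × 6 × 56 = 265.44 in aggregate.
Group total = 64 + 265.44 = 329.44.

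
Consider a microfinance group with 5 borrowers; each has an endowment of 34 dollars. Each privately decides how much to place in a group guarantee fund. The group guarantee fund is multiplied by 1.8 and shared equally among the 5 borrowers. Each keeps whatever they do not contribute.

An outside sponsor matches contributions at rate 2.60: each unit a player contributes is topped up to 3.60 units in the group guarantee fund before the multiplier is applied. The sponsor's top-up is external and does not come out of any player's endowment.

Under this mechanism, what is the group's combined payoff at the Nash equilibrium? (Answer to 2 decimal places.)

The effective private return per unit is now 1.8 × 3.60 / 5 = 1.2960 > 1, so every player's dominant strategy flips to full contribution.
At the Nash equilibrium everyone contributes 34. Group total payoff = 1.8 × 3.60 × 170 = 1101.60.

1101.60 dollars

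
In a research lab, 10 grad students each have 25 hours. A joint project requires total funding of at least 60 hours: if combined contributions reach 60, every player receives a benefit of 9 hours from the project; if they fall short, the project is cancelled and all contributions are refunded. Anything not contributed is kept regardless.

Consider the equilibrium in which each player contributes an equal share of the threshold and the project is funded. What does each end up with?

28 hours

Equal share of the threshold: 60/10 = 6.
At this profile no one gains by cutting their contribution: any cut drops the total below 60, the project is cancelled, contributions are refunded, and the deviator ends with 25, which is less than 25 − 6 + 9 = 28. Contributing more than 6 just wastes the excess. So contributing exactly 6 is a best response.
Each player's payoff: 25 − 6 + 9 = 28.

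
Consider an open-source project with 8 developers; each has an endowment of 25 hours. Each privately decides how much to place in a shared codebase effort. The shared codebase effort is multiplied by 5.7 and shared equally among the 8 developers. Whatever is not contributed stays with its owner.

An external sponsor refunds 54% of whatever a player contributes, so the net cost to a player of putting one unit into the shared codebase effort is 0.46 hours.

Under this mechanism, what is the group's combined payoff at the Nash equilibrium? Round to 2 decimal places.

With the mechanism, a contributed unit returns (5.7/8) / 0.46 = 1.5489 per unit of net cost to the contributor — now above 1 — so contributing fully is weakly dominant for every player.
So the Nash equilibrium is full contribution by all 8; the group earns 8 × (25 × 0.54 + 5.7 × 25) = 1248.00.

1248.00 hours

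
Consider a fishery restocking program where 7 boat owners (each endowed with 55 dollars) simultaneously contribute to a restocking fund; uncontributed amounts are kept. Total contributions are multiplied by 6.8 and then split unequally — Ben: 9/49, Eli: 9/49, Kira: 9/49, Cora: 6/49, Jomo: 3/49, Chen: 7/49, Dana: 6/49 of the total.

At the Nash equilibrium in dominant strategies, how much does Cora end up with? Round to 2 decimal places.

192.39 dollars

A player with share s gets back 6.8·s per unit contributed, so full contribution is dominant for anyone with s > 1/6.8 = 0.1471 and zero contribution is dominant for anyone below.
Ben, Eli and Kira are above the threshold, contributing 55 each; the remaining 4 contribute 0. Total contributed: 165.
Cora keeps 55 and receives 6.8 × 165 × 6/49 = 137.39 from the restocking fund, for a payoff of 192.39.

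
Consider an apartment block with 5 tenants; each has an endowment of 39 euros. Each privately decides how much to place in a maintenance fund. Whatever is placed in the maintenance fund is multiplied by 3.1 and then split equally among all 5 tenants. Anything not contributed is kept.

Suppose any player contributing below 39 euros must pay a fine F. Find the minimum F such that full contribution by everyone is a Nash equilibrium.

Given the others contribute fully, the best deviation is to contribute 0 (any partial contribution still incurs the fine and gives up units whose private return 0.6200 is below 1).
Deviating from 39 to 0 saves 39 euros but forfeits the deviator's share of the drop in the maintenance fund: 3.1/5 × 39 = 24.18.
So the deviation gain is 39 − 24.18 = 14.82, and the fine must be at least 14.82 euros to wipe it out.

14.82 euros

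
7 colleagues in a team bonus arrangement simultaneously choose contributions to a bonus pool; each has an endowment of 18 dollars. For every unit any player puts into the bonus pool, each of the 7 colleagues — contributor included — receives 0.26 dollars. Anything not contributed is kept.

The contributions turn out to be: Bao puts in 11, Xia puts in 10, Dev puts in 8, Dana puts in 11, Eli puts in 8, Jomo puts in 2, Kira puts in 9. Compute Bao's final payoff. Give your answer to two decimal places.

Total contributed: 11 + 10 + 8 + 11 + 8 + 2 + 9 = 59.
Each receives 0.26 × 59 = 15.34 from the bonus pool.
Bao keeps 18 − 11 = 7, so Bao's payoff is 7 + 15.34 = 22.34.

22.34 dollars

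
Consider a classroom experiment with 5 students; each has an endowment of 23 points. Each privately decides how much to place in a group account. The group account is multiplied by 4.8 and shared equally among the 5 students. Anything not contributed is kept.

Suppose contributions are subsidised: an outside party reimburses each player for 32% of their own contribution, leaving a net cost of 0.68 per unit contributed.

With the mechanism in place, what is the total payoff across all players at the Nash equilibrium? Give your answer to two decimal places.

Under the mechanism each unit contributed yields (4.8/5) / 0.68 = 1.4118 back to its contributor per unit of net cost, which exceeds 1, making full contribution the dominant choice for everyone.
So the Nash equilibrium is full contribution by all 5; the group earns 5 × (23 × 0.32 + 4.8 × 23) = 588.80.

588.80 points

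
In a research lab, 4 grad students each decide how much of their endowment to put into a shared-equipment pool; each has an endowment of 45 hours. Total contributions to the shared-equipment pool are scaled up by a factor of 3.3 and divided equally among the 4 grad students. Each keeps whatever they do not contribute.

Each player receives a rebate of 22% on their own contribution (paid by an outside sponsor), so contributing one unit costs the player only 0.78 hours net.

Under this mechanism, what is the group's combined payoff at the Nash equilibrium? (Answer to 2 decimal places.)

633.60 hours

The effective private return per unit is now (3.3/4) / 0.78 = 1.0577 > 1, so every player's dominant strategy flips to full contribution.
So the Nash equilibrium is full contribution by all 4; the group earns 4 × (45 × 0.22 + 3.3 × 45) = 633.60.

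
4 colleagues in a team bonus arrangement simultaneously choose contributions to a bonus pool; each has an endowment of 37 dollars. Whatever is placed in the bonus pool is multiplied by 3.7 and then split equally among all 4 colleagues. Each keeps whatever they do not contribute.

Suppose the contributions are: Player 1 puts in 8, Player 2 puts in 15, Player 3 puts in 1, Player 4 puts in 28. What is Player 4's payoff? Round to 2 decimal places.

Total contributed: 8 + 15 + 1 + 28 = 52.
Each receives 3.7 × 52 / 4 = 48.10 from the bonus pool.
Player 4 keeps 37 − 28 = 9, so Player 4's payoff is 9 + 48.10 = 57.10.

57.10 dollars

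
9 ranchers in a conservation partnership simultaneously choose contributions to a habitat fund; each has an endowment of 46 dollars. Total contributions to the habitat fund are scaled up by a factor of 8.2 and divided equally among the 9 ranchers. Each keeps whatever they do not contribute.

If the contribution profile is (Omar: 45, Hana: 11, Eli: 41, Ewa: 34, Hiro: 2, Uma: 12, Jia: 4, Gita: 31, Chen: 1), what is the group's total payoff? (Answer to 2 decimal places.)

Total contributed: 45 + 11 + 41 + 34 + 2 + 12 + 4 + 31 + 1 = 181; total kept: 9 × 46 − 181 = 233.
The habitat fund pays out 8.2 × 181 = 1484.20 in aggregate.
Group total = 233 + 1484.20 = 1717.20.

1717.20 dollars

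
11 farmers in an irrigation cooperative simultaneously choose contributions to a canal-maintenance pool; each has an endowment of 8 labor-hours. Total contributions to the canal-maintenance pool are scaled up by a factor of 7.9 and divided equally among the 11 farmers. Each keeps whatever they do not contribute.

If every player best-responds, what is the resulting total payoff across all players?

Each contributed unit returns 7.9/11 = 0.7182 to its contributor — below 1 — so contributing 0 is dominant for every player. At the Nash equilibrium everyone keeps their 8, and the group total is 11 × 8 = 88.

88.00 labor-hours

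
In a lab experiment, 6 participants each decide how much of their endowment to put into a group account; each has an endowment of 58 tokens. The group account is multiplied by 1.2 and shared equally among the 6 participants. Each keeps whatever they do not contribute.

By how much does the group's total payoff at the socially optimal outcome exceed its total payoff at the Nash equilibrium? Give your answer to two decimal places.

69.60 tokens

Each contributed unit returns 1.2/6 = 0.2000 to its contributor — below 1 — so contributing 0 is dominant for every player. At the Nash equilibrium everyone keeps their 58, and the group total is 6 × 58 = 348.
Each contributed unit returns 1.200 to the group as a whole (0.2000 to each of 6 players), which exceeds 1, so the social optimum is full contribution: group total = 1.200 × 348 = 417.60.
Efficiency loss = 417.60 − 348 = 69.60.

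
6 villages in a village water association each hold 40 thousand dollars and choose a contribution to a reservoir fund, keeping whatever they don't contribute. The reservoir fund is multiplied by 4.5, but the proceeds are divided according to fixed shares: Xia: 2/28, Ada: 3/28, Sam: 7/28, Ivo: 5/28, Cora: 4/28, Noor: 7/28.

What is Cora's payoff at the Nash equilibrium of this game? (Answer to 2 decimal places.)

Each unit j contributes comes back to j as 4.5 × (j's share), so j prefers to contribute only if that share exceeds 1/4.5 = 0.2222; otherwise keeping the unit dominates.
The shares above 0.2222 belong to Sam and Noor, contributing 40 each; the remaining 4 contribute 0. Total contributed: 80.
Cora keeps 40 and receives 4.5 × 80 × 4/28 = 51.43 from the reservoir fund, for a payoff of 91.43.

91.43 thousand dollars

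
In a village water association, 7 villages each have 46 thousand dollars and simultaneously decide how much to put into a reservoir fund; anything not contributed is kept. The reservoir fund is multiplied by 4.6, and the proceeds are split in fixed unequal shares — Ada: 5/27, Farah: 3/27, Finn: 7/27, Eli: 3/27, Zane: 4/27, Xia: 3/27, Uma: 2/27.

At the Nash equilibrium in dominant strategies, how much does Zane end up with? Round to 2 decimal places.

77.35 thousand dollars

Each unit j contributes comes back to j as 4.6 × (j's share), so j prefers to contribute only if that share exceeds 1/4.6 = 0.2174; otherwise keeping the unit dominates.
The only share above 0.2174 is Finn's 7/27, contributing 46; the remaining 6 contribute 0. Total contributed: 46.
Zane keeps 46 and receives 4.6 × 46 × 4/27 = 31.35 from the reservoir fund, for a payoff of 77.35.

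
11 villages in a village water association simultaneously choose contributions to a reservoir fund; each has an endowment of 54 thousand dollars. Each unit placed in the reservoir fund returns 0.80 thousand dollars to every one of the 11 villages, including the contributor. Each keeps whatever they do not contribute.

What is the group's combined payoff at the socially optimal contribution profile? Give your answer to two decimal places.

Each contributed unit returns 8.800 to the group as a whole (0.80 to each of 11 players), which exceeds 1, so the social optimum is full contribution: group total = 8.800 × 594 = 5227.20.

5227.20 thousand dollars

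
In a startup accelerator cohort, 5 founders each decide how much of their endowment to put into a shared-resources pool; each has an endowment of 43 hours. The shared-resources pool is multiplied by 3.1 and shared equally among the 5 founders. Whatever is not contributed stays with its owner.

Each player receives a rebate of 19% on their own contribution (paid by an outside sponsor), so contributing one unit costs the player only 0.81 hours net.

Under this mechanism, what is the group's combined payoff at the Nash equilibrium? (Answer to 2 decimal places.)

215.00 hours

With the mechanism, a contributed unit returns (3.1/5) / 0.81 = 0.7654 per unit of net cost — still below 1 — so contributing 0 remains dominant for every player.
Everyone keeps their endowment and the group total is 5 × 43 = 215.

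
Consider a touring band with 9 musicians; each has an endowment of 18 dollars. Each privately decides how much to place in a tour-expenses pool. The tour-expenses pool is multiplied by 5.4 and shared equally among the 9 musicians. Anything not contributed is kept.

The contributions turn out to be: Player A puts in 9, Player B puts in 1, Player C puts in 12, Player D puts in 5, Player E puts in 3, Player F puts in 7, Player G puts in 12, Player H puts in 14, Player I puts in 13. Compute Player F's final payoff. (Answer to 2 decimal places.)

Total contributed: 9 + 1 + 12 + 5 + 3 + 7 + 12 + 14 + 13 = 76.
Each receives 5.4 × 76 / 9 = 45.60 from the tour-expenses pool.
Player F keeps 18 − 7 = 11, so Player F's payoff is 11 + 45.60 = 56.60.

56.60 dollars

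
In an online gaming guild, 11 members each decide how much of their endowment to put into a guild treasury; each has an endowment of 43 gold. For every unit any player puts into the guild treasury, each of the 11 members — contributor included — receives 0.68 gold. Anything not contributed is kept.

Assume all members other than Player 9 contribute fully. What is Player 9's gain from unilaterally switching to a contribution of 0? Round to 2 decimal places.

13.76 gold

Switching from a contribution of 43 to 0 lets Player 9 keep an extra 43 gold, but lowers the guild treasury by 43, which costs Player 9 their own share of that drop: 0.68 × 43 = 29.24.
Net gain = 43 − 29.24 = 13.76. The private return per contributed unit (0.68) is below 1, so free-riding is indeed the best response regardless of what the others do.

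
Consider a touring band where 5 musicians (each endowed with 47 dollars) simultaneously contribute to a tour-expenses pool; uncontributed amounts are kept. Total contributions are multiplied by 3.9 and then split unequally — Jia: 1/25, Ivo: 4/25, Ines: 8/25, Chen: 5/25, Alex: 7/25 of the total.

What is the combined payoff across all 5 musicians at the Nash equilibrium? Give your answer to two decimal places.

507.60 dollars

For player j, contributing a unit is worthwhile iff 3.9 × (j's share) ≥ 1, i.e. iff j's share is at least 0.2564.
Ines and Alex clear that bar, contributing 47 each; the remaining 3 contribute 0. Total contributed: 94.
The tour-expenses pool pays out 3.9 × 94 = 366.60 in total (split across the unequal shares, but the aggregate is all that matters for the group sum).
The 3 free-riders keep 47 each, adding 141. Group total = 141 + 366.60 = 507.60.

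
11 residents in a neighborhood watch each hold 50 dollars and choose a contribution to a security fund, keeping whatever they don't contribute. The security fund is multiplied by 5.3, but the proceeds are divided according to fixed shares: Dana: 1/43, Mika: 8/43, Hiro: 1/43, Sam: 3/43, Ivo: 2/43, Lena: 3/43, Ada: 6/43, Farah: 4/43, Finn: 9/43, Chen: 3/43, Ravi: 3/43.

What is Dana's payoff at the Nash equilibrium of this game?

Player j's private return per contributed unit is 5.3 × (j's share). Contributing is weakly dominant for j when that share is at least 1/5.3 = 0.1887, and contributing 0 is dominant otherwise.
Only Finn (9/43) clears that bar, contributing 50; the remaining 10 contribute 0. Total contributed: 50.
Dana keeps 50 and receives 5.3 × 50 × 1/43 = 6.16 from the security fund, for a payoff of 56.16.

56.16 dollars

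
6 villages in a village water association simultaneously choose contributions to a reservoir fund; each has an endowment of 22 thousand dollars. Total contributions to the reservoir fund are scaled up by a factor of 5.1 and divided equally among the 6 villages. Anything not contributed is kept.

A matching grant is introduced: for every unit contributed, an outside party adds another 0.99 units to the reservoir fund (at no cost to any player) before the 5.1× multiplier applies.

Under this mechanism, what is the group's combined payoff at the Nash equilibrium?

The effective private return per unit is now 5.1 × 1.99 / 6 = 1.6915 > 1, so every player's dominant strategy flips to full contribution.
At the Nash equilibrium everyone contributes 22. Group total payoff = 5.1 × 1.99 × 132 = 1339.67.

1339.67 thousand dollars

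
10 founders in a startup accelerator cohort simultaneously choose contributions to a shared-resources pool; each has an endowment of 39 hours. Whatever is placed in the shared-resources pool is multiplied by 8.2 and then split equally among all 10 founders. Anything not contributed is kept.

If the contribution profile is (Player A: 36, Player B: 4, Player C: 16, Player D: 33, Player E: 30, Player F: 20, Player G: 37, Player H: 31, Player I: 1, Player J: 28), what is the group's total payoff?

Total contributed: 36 + 4 + 16 + 33 + 30 + 20 + 37 + 31 + 1 + 28 = 236; total kept: 10 × 39 − 236 = 154.
The shared-resources pool pays out 8.2 × 236 = 1935.20 in aggregate.
Group total = 154 + 1935.20 = 2089.20.

2089.20 hours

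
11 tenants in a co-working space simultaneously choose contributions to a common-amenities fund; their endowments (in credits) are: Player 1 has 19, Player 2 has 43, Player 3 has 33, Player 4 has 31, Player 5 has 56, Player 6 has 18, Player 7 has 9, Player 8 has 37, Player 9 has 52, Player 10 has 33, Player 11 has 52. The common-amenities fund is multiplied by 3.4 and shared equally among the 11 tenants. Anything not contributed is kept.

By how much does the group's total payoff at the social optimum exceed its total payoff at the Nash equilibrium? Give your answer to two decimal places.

The private return per contributed unit is 3.4/11 = 0.3091 < 1 for every player regardless of endowment, so the Nash equilibrium is zero contribution and the group total is Σ E_j = 19 + 43 + 33 + 31 + 56 + 18 + 9 + 37 + 52 + 33 + 52 = 383.
Each contributed unit returns 3.400 to the group, so the social optimum is full contribution by everyone: group total = 3.400 × 383 = 1302.20.
Efficiency loss = (3.400 − 1) × 383 = 919.20.

919.20 credits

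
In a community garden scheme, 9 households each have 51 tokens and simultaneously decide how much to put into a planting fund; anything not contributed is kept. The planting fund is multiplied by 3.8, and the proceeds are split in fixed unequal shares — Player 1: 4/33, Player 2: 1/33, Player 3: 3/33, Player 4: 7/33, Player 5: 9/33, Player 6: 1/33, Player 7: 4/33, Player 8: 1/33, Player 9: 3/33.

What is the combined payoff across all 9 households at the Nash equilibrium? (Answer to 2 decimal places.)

Each unit j contributes comes back to j as 3.8 × (j's share), so j prefers to contribute only if that share exceeds 1/3.8 = 0.2632; otherwise keeping the unit dominates.
The only share above 0.2632 is Player 5's 9/33, contributing 51; the remaining 8 contribute 0. Total contributed: 51.
The planting fund pays out 3.8 × 51 = 193.80 in total (split across the unequal shares, but the aggregate is all that matters for the group sum).
The 8 free-riders keep 51 each, adding 408. Group total = 408 + 193.80 = 601.80.

601.80 tokens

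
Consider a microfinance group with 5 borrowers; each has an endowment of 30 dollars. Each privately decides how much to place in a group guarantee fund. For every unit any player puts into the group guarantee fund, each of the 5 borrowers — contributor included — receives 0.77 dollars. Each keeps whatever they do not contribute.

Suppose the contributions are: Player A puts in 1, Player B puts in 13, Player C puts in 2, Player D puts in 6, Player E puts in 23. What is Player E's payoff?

41.65 dollars

Total contributed: 1 + 13 + 2 + 6 + 23 = 45.
Each receives 0.77 × 45 = 34.65 from the group guarantee fund.
Player E keeps 30 − 23 = 7, so Player E's payoff is 7 + 34.65 = 41.65.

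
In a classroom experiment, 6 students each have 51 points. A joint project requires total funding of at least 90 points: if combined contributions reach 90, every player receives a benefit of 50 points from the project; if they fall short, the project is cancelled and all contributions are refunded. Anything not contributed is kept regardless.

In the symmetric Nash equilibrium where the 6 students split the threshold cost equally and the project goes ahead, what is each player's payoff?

86 points

Equal share of the threshold: 90/6 = 15.
At this profile no one gains by cutting their contribution: any cut drops the total below 90, the project is cancelled, contributions are refunded, and the deviator ends with 51, which is less than 51 − 15 + 50 = 86. Contributing more than 15 just wastes the excess. So contributing exactly 15 is a best response.
Each player's payoff: 51 − 15 + 50 = 86.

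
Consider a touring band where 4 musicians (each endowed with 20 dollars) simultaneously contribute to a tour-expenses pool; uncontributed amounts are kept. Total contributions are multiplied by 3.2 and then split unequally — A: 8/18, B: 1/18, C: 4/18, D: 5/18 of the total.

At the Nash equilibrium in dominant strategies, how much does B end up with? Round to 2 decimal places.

Each unit j contributes comes back to j as 3.2 × (j's share), so j prefers to contribute only if that share exceeds 1/3.2 = 0.3125; otherwise keeping the unit dominates.
A alone (share 8/18) is above the threshold, contributing 20; the remaining 3 contribute 0. Total contributed: 20.
B keeps 20 and receives 3.2 × 20 × 1/18 = 3.56 from the tour-expenses pool, for a payoff of 23.56.

23.56 dollars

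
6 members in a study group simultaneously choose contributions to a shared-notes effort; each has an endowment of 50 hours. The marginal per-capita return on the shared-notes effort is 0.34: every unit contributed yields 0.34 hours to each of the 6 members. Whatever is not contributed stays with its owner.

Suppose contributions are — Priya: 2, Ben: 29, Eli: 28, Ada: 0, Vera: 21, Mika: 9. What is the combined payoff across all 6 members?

392.56 hours

Total contributed: 2 + 29 + 28 + 0 + 21 + 9 = 89; total kept: 6 × 50 − 89 = 211.
The shared-notes effort pays out 0.34 × 6 × 89 = 181.56 in aggregate.
Group total = 211 + 181.56 = 392.56.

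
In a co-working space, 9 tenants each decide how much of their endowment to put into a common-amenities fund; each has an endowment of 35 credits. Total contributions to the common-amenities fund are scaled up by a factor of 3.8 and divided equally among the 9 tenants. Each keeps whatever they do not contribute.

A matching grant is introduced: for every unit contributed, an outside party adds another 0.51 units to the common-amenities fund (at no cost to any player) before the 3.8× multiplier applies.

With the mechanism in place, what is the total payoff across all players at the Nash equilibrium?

315.00 credits

With the mechanism, a contributed unit returns 3.8 × 1.51 / 9 = 0.6376 per unit of net cost — still below 1 — so contributing 0 remains dominant for every player.
Everyone keeps their endowment and the group total is 9 × 35 = 315.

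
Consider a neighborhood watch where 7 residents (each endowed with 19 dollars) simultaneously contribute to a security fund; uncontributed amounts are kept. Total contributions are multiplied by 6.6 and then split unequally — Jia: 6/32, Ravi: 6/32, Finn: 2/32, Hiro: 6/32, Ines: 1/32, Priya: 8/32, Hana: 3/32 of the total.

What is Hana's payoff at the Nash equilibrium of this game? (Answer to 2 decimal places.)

A player with share s gets back 6.6·s per unit contributed, so full contribution is dominant for anyone with s > 1/6.6 = 0.1515 and zero contribution is dominant for anyone below.
Jia, Ravi, Hiro and Priya clear that bar, contributing 19 each; the remaining 3 contribute 0. Total contributed: 76.
Hana keeps 19 and receives 6.6 × 76 × 3/32 = 47.03 from the security fund, for a payoff of 66.03.

66.03 dollars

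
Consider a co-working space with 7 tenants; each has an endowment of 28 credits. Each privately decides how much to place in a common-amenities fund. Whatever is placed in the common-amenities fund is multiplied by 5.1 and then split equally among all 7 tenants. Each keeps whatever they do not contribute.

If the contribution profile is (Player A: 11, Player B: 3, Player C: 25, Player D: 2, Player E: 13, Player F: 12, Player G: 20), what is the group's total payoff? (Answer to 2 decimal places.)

548.60 credits

Total contributed: 11 + 3 + 25 + 2 + 13 + 12 + 20 = 86; total kept: 7 × 28 − 86 = 110.
The common-amenities fund pays out 5.1 × 86 = 438.60 in aggregate.
Group total = 110 + 438.60 = 548.60.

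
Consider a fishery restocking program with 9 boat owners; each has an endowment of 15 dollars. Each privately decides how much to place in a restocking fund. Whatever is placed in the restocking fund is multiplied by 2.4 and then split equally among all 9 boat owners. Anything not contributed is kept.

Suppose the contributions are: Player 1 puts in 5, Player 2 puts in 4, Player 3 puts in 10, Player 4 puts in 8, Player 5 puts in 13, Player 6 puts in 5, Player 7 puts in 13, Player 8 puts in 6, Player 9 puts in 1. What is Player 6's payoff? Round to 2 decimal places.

Total contributed: 5 + 4 + 10 + 8 + 13 + 5 + 13 + 6 + 1 = 65.
Each receives 2.4 × 65 / 9 = 17.33 from the restocking fund.
Player 6 keeps 15 − 5 = 10, so Player 6's payoff is 10 + 17.33 = 27.33.

27.33 dollars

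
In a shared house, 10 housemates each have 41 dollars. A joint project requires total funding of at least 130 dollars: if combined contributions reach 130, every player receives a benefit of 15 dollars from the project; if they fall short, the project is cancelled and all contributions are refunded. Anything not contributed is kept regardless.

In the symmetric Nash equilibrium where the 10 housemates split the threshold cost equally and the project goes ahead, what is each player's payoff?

43 dollars

Equal share of the threshold: 130/10 = 13.
At this profile no one gains by cutting their contribution: any cut drops the total below 130, the project is cancelled, contributions are refunded, and the deviator ends with 41, which is less than 41 − 13 + 15 = 43. Contributing more than 13 just wastes the excess. So contributing exactly 13 is a best response.
Each player's payoff: 41 − 13 + 15 = 43.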